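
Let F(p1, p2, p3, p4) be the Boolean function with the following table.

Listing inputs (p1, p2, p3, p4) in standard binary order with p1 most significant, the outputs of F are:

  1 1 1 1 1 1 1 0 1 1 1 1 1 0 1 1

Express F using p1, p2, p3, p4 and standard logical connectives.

F(p1, p2, p3, p4) = NOT ((((NOT p1 AND p2) AND p3) AND p4) OR (((p1 AND p2) AND NOT p3) AND p4))

The 0-rows are (0,1,1,1), (1,1,0,1). Take each as a conjunction (¬p1·p2·p3·p4, p1·p2·¬p3·p4), form their disjunction, and complement — that gives a formula that is 1 everywhere F is.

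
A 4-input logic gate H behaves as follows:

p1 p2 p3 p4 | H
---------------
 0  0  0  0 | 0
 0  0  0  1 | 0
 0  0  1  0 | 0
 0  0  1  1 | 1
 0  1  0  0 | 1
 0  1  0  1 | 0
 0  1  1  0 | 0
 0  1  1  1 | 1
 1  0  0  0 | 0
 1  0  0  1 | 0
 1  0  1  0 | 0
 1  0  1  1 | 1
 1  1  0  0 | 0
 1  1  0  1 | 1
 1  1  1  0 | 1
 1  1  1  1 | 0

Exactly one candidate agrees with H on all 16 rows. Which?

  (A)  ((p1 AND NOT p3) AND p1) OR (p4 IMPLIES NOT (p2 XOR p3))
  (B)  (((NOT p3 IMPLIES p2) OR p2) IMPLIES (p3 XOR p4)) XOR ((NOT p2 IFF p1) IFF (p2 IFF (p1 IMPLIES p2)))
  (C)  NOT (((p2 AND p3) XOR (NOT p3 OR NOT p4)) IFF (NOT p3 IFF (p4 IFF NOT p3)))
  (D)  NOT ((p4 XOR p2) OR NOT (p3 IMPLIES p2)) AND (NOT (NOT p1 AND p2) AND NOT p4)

(A) fails at (0,0,0,0): the formula yields 1, H is 0.
(C) fails at (0,0,0,0): the formula yields 1, H is 0.
(D) fails at (0,0,0,0): the formula yields 1, H is 0.
(B) is the remaining candidate, and it agrees with H on all 16 inputs.

B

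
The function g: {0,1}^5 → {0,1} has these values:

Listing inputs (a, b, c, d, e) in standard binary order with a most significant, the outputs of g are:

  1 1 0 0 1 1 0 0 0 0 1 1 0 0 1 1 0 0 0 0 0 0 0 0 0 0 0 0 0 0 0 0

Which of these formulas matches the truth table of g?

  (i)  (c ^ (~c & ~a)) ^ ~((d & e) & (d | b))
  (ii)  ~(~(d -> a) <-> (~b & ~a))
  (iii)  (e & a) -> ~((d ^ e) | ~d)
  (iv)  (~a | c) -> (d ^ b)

ii

(i) fails at (0,0,0,0,0): the formula yields 0, g is 1.
(iii) fails at (0,0,0,1,0): the formula yields 1, g is 0.
(iv) fails at (0,0,0,0,0): the formula yields 0, g is 1.
Only (ii) survives; checking it on all 32 rows confirms it matches g.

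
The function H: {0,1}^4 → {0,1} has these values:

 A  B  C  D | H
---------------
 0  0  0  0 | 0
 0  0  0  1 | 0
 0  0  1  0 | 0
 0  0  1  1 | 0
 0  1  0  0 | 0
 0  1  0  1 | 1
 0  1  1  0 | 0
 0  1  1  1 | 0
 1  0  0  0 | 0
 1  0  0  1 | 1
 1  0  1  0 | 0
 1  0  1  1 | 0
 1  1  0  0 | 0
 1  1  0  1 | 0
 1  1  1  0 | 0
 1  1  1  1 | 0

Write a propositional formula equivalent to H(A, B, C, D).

H(A, B, C, D) = (((¬A ∧ B) ∧ ¬C) ∧ D) ∨ (((A ∧ ¬B) ∧ ¬C) ∧ D)

The 1-rows are (0,1,0,1), (1,0,0,1). Each contributes one minterm — ¬A·B·¬C·D; A·¬B·¬C·D — and their disjunction is a sum-of-products form of H.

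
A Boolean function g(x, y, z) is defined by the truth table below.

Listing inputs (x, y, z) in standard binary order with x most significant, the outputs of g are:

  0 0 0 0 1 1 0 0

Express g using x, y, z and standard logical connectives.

g=1 on 2 inputs: (1,0,0), (1,0,1). Reading each as a conjunction of literals (x·¬y·¬z, x·¬y·z) and taking the OR gives the canonical DNF.

g(x, y, z) = ((x · y') · z') + ((x · y') · z)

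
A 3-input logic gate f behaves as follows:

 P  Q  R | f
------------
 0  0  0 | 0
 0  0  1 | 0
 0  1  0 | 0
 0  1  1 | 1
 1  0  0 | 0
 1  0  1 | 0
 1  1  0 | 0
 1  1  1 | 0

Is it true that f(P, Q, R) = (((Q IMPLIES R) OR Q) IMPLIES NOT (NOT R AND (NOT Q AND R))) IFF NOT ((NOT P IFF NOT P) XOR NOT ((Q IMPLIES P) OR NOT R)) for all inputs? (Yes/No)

Yes

Check the formula against f row by row:
  P=0, Q=0, R=0: formula gives 0, f = 0 ✓
  P=0, Q=0, R=1: formula gives 0, f = 0 ✓
  P=0, Q=1, R=0: formula gives 0, f = 0 ✓
  P=0, Q=1, R=1: formula gives 1, f = 1 ✓
  P=1, Q=0, R=0: formula gives 0, f = 0 ✓
  … (the remaining 3 rows also agree.)
No disagreement on any input; they are logically equivalent.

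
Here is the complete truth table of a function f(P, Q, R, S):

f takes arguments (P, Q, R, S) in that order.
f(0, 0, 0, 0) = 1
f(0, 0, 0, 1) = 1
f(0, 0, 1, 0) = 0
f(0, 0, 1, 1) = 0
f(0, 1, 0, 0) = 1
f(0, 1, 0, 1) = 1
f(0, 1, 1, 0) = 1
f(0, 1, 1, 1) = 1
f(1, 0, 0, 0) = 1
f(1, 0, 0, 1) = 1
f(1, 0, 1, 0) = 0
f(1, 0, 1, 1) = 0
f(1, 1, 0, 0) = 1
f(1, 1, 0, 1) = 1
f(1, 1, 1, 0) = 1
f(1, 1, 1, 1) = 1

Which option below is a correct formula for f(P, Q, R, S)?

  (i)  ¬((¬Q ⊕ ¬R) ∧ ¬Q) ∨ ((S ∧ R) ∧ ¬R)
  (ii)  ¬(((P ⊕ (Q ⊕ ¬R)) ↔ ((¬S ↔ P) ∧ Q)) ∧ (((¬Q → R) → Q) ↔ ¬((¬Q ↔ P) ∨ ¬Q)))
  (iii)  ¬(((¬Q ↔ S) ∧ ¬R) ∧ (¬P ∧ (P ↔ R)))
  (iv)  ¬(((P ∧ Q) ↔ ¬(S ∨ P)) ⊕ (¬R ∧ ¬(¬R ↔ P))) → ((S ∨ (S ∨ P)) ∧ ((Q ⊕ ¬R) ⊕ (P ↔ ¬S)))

(ii) fails at (1,0,1,0): the formula yields 1, f is 0.
(iii) fails at (0,0,0,1): the formula yields 0, f is 1.
(iv) fails at (0,0,0,1): the formula yields 0, f is 1.
Only (i) survives; checking it on all 16 rows confirms it matches f.

i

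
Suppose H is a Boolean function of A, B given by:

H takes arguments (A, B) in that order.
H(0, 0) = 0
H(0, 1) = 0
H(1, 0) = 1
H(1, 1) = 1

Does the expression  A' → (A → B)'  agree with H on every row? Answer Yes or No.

Check the formula against H row by row:
  A=0, B=0: formula gives 0, H = 0 ✓
  A=0, B=1: formula gives 0, H = 0 ✓
  A=1, B=0: formula gives 1, H = 1 ✓
  A=1, B=1: formula gives 1, H = 1 ✓
All 4 rows match — the expression computes H exactly.

Yes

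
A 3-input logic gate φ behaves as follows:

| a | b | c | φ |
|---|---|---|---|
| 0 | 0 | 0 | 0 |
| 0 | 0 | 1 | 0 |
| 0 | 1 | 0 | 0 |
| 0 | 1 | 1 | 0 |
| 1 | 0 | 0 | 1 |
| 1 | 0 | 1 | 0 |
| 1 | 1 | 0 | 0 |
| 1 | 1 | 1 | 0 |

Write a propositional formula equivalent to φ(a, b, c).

Only row (1,0,0) gives 1. That row's minterm a·¬b·¬c is φ directly.

φ(a, b, c) = (a AND NOT b) AND NOT c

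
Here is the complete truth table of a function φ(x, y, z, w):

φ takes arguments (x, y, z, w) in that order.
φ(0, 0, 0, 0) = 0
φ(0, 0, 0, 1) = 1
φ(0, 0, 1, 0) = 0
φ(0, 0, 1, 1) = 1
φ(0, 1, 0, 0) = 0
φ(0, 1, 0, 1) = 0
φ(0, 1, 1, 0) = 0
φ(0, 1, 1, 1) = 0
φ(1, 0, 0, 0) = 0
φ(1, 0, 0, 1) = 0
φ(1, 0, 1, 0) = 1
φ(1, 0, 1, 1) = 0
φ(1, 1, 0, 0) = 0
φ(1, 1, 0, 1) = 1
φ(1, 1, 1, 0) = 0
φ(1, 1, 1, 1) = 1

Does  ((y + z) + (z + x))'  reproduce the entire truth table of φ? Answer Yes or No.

Check the formula against φ row by row:
  x=0, y=0, z=0, w=0: formula gives 1, but φ = 0 ✗
Since they disagree at (0,0,0,0), the expression is not a correct formula for φ.

No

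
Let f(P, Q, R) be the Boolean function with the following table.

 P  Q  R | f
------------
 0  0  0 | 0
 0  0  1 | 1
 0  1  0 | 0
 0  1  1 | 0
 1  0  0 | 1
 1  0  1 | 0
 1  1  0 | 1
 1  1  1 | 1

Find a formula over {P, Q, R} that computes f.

f=1 on 4 inputs: (0,0,1), (1,0,0), (1,1,0), (1,1,1). Reading each as a conjunction of literals (¬P·¬Q·R, P·¬Q·¬R, P·Q·¬R, P·Q·R) and taking the OR gives the canonical DNF.

f(P, Q, R) = ((((NOT P AND NOT Q) AND R) OR ((P AND NOT Q) AND NOT R)) OR ((P AND Q) AND NOT R)) OR ((P AND Q) AND R)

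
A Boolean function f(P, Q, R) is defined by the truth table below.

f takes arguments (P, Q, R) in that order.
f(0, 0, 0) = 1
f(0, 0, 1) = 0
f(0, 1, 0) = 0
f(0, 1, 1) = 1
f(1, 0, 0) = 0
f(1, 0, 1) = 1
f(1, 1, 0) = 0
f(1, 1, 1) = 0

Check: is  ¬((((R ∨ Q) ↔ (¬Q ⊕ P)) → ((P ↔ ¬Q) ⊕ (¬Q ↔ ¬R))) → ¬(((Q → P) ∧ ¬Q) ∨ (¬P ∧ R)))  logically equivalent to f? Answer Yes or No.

Yes

Test each input against both f and the formula:
  P=0, Q=0, R=0: formula gives 1, f = 1 ✓
  P=0, Q=0, R=1: formula gives 0, f = 0 ✓
  P=0, Q=1, R=0: formula gives 0, f = 0 ✓
  P=0, Q=1, R=1: formula gives 1, f = 1 ✓
  P=1, Q=0, R=0: formula gives 0, f = 0 ✓
  …and likewise for the remaining 3 rows.
Every row agrees, so the formula is equivalent.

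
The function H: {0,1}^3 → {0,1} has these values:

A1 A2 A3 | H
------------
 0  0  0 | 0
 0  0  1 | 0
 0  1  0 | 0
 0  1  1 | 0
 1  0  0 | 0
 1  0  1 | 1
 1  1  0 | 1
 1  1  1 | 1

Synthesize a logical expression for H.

H(A1, A2, A3) = (((A1 ∧ ¬A2) ∧ A3) ∨ ((A1 ∧ A2) ∧ ¬A3)) ∨ ((A1 ∧ A2) ∧ A3)

Collect the rows where H=1 — (1,0,1), (1,1,0), (1,1,1) — and write one minterm per row: A1·¬A2·A3, A1·A2·¬A3, A1·A2·A3. Their union (logical OR) reproduces the table exactly.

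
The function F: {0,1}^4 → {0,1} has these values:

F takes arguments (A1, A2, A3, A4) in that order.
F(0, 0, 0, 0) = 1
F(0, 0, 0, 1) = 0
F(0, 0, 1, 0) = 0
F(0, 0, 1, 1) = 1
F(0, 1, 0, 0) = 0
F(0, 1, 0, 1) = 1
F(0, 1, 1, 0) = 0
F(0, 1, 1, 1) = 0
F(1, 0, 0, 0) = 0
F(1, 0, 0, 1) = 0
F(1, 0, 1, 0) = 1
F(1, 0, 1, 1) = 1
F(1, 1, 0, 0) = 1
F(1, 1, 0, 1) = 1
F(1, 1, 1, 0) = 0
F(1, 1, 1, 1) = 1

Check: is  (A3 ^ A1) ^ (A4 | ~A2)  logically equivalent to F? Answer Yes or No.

Check the formula against F row by row:
  A1=0, A2=0, A3=0, A4=0: formula gives 1, F = 1 ✓
  A1=0, A2=0, A3=0, A4=1: formula gives 1, but F = 0 ✗
Since they disagree at (0,0,0,1), the expression is not a correct formula for F.

No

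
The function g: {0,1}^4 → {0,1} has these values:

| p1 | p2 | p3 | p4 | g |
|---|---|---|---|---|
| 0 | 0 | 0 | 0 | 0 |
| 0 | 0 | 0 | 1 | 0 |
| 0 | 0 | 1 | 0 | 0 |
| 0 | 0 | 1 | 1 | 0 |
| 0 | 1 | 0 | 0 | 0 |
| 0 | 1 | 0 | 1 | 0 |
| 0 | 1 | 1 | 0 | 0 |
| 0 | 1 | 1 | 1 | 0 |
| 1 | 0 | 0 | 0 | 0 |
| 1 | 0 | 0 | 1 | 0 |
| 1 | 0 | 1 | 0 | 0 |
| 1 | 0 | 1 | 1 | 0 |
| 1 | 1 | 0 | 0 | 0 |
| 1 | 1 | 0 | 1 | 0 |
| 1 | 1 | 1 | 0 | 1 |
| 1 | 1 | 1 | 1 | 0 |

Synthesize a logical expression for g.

g(p1, p2, p3, p4) = ((p1 & p2) & p3) & ~p4

Only row (1,1,1,0) gives 1. That row's minterm p1·p2·p3·¬p4 is g directly.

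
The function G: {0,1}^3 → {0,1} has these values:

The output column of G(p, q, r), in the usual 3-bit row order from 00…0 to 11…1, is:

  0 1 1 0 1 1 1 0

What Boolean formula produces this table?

G(p, q, r) = not ((((not p and not q) and not r) or ((not p and q) and r)) or ((p and q) and r))

The 0-rows are (0,0,0), (0,1,1), (1,1,1). Take each as a conjunction (¬p·¬q·¬r, ¬p·q·r, p·q·r), form their disjunction, and complement — that gives a formula that is 1 everywhere G is.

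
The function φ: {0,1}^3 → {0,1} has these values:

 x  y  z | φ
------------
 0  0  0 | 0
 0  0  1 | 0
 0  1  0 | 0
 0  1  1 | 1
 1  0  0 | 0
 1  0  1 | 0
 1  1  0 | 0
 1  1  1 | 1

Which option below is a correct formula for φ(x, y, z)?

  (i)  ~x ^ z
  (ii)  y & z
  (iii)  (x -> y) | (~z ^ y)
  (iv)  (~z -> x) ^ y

ii

(i) disagrees with φ on (0,0,0) (formula → 1, table → 0); rule it out.
(iii) disagrees with φ on (0,0,0) (formula → 1, table → 0); rule it out.
(iv) disagrees with φ on (0,0,1) (formula → 1, table → 0); rule it out.
Only (ii) survives; checking it on all 8 rows confirms it matches φ.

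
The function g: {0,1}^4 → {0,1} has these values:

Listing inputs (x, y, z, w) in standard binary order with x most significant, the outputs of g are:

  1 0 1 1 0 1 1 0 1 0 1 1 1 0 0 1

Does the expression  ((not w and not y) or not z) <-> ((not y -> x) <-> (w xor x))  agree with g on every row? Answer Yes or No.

Yes

Check the formula against g row by row:
  x=0, y=0, z=0, w=0: formula gives 1, g = 1 ✓
  x=0, y=0, z=0, w=1: formula gives 0, g = 0 ✓
  x=0, y=0, z=1, w=0: formula gives 1, g = 1 ✓
  x=0, y=0, z=1, w=1: formula gives 1, g = 1 ✓
  …and likewise for the remaining 12 rows.
Every row agrees, so the formula is equivalent.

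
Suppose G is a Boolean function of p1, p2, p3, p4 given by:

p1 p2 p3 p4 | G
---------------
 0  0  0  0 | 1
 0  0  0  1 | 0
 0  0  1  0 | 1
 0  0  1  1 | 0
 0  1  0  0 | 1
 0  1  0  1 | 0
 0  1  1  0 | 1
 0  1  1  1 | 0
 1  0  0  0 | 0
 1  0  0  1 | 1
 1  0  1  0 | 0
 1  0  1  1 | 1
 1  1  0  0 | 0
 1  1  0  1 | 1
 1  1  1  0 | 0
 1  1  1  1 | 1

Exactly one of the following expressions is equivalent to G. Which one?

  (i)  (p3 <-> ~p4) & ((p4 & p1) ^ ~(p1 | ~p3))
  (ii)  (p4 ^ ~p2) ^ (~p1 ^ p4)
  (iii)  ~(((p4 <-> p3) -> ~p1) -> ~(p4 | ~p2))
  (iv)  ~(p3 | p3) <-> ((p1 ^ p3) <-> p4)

iv

(i) disagrees with G on (0,0,0,0) (formula → 0, table → 1); rule it out.
(ii) disagrees with G on (0,0,0,0) (formula → 0, table → 1); rule it out.
(iii) disagrees with G on (0,0,0,1) (formula → 1, table → 0); rule it out.
(iv) is the remaining candidate, and it agrees with G on all 16 inputs.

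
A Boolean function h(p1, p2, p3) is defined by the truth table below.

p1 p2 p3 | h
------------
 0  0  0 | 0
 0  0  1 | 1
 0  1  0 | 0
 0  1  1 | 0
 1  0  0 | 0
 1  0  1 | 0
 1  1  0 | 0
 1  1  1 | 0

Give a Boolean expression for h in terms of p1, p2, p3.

h(p1, p2, p3) = (p1' · p2') · p3

h is 1 on exactly one input, (0,0,1), whose minterm is ¬p1·¬p2·p3. So h is just that conjunction.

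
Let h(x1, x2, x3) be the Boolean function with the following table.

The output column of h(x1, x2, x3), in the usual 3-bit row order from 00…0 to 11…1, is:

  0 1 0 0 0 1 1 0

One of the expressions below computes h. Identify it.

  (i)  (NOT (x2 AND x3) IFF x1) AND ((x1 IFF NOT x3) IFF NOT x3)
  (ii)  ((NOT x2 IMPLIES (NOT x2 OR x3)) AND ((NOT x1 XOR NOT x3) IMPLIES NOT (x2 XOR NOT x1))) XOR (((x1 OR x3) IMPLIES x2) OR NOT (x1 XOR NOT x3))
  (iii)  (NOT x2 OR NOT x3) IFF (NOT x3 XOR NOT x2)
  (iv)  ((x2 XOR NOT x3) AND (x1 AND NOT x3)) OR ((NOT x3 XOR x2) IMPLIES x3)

(i) fails at (0,0,1): the formula yields 0, h is 1.
(iii) fails at (0,1,0): the formula yields 1, h is 0.
(iv) fails at (0,1,0): the formula yields 1, h is 0.
Only (ii) survives; checking it on all 8 rows confirms it matches h.

ii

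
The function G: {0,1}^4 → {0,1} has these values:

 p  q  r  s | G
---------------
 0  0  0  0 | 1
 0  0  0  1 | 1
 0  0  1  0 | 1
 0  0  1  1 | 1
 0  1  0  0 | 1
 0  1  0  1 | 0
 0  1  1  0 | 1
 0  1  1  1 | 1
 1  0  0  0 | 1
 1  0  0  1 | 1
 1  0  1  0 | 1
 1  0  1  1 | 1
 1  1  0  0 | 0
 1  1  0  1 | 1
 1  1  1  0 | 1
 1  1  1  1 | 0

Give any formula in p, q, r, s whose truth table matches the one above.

The 0-rows are (0,1,0,1), (1,1,0,0), (1,1,1,1). Take each as a conjunction (¬p·q·¬r·s, p·q·¬r·¬s, p·q·r·s), form their disjunction, and complement — that gives a formula that is 1 everywhere G is.

G(p, q, r, s) = NOT (((((NOT p AND q) AND NOT r) AND s) OR (((p AND q) AND NOT r) AND NOT s)) OR (((p AND q) AND r) AND s))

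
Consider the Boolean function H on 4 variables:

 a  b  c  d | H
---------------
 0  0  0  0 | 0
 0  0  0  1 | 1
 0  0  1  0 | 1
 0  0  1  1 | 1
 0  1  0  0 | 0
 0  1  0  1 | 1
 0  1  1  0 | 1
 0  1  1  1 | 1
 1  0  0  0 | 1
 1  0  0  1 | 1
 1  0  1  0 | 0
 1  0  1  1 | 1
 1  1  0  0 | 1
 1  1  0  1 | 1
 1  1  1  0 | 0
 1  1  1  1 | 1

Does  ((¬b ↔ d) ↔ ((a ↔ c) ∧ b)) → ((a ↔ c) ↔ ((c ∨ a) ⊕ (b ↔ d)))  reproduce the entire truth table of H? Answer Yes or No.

No

Check the formula against H row by row:
  a=0, b=0, c=0, d=0: formula gives 1, but H = 0 ✗
Since they disagree at (0,0,0,0), the expression is not a correct formula for H.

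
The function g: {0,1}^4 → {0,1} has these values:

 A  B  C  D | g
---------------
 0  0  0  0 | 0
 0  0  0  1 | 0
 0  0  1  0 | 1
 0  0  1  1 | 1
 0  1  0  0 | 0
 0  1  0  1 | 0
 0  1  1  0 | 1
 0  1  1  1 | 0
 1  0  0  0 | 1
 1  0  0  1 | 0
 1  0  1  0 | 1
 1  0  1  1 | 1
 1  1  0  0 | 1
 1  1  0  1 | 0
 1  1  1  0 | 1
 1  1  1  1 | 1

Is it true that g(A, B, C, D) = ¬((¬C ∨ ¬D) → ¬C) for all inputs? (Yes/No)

No

Test each input against both g and the formula:
  A=0, B=0, C=0, D=0: formula gives 0, g = 0 ✓
  A=0, B=0, C=0, D=1: formula gives 0, g = 0 ✓
  A=0, B=0, C=1, D=0: formula gives 1, g = 1 ✓
  A=0, B=0, C=1, D=1: formula gives 0, but g = 1 ✗
Row (0,0,1,1) is a counterexample, so the formula is not equivalent to g.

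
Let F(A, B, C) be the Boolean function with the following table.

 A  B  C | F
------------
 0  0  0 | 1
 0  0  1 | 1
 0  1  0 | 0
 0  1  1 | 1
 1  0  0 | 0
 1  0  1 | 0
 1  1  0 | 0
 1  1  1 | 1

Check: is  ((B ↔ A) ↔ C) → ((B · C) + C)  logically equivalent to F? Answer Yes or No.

No

Check the formula against F row by row:
  A=0, B=0, C=0: formula gives 1, F = 1 ✓
  A=0, B=0, C=1: formula gives 1, F = 1 ✓
  A=0, B=1, C=0: formula gives 0, F = 0 ✓
  A=0, B=1, C=1: formula gives 1, F = 1 ✓
  A=1, B=0, C=0: formula gives 0, F = 0 ✓
  A=1, B=0, C=1: formula gives 1, but F = 0 ✗
A single disagreement suffices: at (1,0,1) they differ, so the formula does not compute F.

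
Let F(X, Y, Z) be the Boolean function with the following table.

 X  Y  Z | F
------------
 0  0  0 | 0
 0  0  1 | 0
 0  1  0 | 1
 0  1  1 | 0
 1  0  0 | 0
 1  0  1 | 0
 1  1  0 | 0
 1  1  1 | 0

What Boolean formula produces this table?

Only row (0,1,0) gives 1. That row's minterm ¬X·Y·¬Z is F directly.

F(X, Y, Z) = (¬X ∧ Y) ∧ ¬Z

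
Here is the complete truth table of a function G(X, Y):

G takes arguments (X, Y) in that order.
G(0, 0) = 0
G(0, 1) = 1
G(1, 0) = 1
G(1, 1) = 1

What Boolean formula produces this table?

The output is 1 whenever at least one input is 1 — the OR of all inputs.

G(X, Y) = X ∨ Y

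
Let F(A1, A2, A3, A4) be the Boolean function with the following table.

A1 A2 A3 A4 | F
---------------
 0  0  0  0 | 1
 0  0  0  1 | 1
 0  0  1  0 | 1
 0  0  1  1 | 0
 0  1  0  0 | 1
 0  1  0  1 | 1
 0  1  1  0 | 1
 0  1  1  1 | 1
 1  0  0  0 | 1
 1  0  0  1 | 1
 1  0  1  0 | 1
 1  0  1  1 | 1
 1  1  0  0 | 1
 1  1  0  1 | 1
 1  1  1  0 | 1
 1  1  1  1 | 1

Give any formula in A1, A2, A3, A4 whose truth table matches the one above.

F is 0 on exactly one input, (0,0,1,1), whose minterm is ¬A1·¬A2·A3·A4. So F is the negation of that single conjunction.

F(A1, A2, A3, A4) = ¬(((¬A1 ∧ ¬A2) ∧ A3) ∧ A4)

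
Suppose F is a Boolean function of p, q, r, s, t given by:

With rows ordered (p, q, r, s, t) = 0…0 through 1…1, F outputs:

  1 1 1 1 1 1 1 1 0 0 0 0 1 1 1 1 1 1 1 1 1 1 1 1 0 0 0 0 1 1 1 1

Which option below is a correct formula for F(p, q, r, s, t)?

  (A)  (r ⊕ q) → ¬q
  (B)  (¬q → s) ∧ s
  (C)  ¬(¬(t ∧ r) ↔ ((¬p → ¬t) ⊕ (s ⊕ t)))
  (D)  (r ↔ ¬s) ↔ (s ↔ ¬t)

(B) fails at (0,0,0,0,0): the formula yields 0, F is 1.
(C) fails at (0,0,0,0,0): the formula yields 0, F is 1.
(D) fails at (0,0,0,0,1): the formula yields 0, F is 1.
Only (A) survives; checking it on all 32 rows confirms it matches F.

A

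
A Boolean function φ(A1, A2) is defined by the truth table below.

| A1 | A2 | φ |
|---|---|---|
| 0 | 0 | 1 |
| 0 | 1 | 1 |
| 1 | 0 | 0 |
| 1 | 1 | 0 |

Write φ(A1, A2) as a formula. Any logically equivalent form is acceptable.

The output is the negation of A1.

φ(A1, A2) = NOT A1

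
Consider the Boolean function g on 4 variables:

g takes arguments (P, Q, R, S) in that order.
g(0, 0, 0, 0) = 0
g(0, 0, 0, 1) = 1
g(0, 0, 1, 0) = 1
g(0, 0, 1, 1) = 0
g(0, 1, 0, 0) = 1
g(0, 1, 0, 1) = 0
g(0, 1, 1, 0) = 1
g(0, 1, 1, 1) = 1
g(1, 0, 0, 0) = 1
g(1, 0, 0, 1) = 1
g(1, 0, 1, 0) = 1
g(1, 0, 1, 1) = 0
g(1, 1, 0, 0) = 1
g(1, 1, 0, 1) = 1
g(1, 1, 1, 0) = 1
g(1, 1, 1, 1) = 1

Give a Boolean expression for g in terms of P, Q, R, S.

g(P, Q, R, S) = ¬((((((¬P ∧ ¬Q) ∧ ¬R) ∧ ¬S) ∨ (((¬P ∧ ¬Q) ∧ R) ∧ S)) ∨ (((¬P ∧ Q) ∧ ¬R) ∧ S)) ∨ (((P ∧ ¬Q) ∧ R) ∧ S))

The 0-rows are (0,0,0,0), (0,0,1,1), (0,1,0,1), (1,0,1,1). Take each as a conjunction (¬P·¬Q·¬R·¬S, ¬P·¬Q·R·S, ¬P·Q·¬R·S, P·¬Q·R·S), form their disjunction, and complement — that gives a formula that is 1 everywhere g is.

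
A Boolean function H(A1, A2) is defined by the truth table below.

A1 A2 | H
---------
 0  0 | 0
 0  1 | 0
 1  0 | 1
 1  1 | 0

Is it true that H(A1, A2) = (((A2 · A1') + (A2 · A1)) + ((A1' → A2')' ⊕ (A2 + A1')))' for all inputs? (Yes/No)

Yes

Check the formula against H row by row:
  A1=0, A2=0: formula gives 0, H = 0 ✓
  A1=0, A2=1: formula gives 0, H = 0 ✓
  A1=1, A2=0: formula gives 1, H = 1 ✓
  A1=1, A2=1: formula gives 0, H = 0 ✓
All 4 rows match — the expression computes H exactly.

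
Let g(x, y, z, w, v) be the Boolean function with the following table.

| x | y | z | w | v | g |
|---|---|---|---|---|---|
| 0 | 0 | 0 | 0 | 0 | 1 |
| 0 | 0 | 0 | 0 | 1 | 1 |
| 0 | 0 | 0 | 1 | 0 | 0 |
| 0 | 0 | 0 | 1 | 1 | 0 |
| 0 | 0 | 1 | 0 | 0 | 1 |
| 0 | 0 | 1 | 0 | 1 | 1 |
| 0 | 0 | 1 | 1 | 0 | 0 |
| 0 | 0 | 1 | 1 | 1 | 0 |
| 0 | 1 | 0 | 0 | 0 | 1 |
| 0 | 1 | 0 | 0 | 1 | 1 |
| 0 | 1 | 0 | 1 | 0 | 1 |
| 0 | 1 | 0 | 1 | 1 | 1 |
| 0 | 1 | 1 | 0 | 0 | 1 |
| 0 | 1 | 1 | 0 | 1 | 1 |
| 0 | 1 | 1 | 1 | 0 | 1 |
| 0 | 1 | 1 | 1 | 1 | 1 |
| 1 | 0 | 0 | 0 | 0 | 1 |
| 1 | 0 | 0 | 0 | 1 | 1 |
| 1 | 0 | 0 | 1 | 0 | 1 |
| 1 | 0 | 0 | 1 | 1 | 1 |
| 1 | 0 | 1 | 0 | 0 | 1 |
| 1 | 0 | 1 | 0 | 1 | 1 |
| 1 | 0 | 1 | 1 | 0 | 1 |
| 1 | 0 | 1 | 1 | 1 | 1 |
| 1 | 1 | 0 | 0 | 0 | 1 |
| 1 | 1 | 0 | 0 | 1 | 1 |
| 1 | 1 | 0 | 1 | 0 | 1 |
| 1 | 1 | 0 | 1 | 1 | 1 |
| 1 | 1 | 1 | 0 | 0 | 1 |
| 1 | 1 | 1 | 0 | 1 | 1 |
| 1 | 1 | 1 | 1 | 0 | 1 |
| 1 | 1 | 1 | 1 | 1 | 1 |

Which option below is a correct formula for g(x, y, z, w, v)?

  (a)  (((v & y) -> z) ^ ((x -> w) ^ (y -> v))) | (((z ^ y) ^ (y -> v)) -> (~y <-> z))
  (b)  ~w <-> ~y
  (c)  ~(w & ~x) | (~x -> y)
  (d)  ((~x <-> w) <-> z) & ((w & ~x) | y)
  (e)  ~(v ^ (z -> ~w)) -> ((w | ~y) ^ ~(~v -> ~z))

c

(a) fails at (0,0,0,1,0): the formula yields 1, g is 0.
(b) fails at (0,1,0,0,0): the formula yields 0, g is 1.
(d) fails at (0,0,0,0,0): the formula yields 0, g is 1.
(e) fails at (0,0,0,1,0): the formula yields 1, g is 0.
That leaves (c). Evaluating it on every row reproduces the table of g exactly.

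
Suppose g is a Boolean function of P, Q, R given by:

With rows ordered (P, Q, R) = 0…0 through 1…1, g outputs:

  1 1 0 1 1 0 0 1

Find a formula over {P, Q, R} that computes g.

g(P, Q, R) = not ((((not P and Q) and not R) or ((P and not Q) and R)) or ((P and Q) and not R))

The 0-rows are (0,1,0), (1,0,1), (1,1,0). Take each as a conjunction (¬P·Q·¬R, P·¬Q·R, P·Q·¬R), form their disjunction, and complement — that gives a formula that is 1 everywhere g is.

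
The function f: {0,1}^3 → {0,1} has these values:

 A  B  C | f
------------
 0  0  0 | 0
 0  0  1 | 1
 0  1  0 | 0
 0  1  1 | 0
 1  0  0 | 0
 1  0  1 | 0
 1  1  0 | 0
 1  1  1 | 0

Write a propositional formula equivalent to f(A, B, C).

Only row (0,0,1) gives 1. That row's minterm ¬A·¬B·C is f directly.

f(A, B, C) = (¬A ∧ ¬B) ∧ C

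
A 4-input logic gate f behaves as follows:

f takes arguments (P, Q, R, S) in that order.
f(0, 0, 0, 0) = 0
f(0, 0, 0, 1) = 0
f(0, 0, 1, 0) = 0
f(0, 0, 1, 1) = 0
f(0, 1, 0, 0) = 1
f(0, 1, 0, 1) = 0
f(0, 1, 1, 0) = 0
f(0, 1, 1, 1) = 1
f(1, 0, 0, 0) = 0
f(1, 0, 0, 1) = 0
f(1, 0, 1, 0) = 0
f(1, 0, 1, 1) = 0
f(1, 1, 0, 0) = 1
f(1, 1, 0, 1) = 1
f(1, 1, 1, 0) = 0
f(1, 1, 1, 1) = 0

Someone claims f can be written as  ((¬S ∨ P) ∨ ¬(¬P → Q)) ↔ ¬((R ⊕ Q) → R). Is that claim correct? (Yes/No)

Test each input against both f and the formula:
  P=0, Q=0, R=0, S=0: formula gives 0, f = 0 ✓
  P=0, Q=0, R=0, S=1: formula gives 0, f = 0 ✓
  P=0, Q=0, R=1, S=0: formula gives 0, f = 0 ✓
  P=0, Q=0, R=1, S=1: formula gives 0, f = 0 ✓
  …and likewise for the remaining 12 rows.
All 16 rows match — the expression computes f exactly.

Yes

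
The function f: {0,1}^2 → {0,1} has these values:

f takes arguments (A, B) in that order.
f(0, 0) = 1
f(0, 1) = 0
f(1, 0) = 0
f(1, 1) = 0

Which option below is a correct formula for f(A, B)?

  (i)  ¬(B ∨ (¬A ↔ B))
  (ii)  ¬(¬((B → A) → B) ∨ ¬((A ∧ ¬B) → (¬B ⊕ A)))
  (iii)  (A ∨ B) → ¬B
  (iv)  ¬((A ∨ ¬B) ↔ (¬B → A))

(ii) fails at (0,0): the formula yields 0, f is 1.
(iii) fails at (1,0): the formula yields 1, f is 0.
(iv) fails at (0,1): the formula yields 1, f is 0.
(i) is the remaining candidate, and it agrees with f on all 4 inputs.

i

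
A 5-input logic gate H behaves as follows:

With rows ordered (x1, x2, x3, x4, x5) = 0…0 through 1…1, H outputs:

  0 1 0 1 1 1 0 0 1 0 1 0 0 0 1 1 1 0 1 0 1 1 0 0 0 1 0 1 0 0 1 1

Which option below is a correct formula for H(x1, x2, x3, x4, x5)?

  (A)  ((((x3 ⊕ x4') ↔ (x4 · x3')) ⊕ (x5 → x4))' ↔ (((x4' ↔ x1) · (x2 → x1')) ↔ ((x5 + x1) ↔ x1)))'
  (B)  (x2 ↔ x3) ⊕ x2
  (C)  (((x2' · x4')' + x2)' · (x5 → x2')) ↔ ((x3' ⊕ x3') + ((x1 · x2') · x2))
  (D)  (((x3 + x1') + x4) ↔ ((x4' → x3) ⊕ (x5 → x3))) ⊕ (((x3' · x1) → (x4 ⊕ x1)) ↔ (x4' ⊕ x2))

(A): at (0,0,0,0,1) it gives 0, but H = 1 — eliminated.
(B): at (0,0,0,0,0) it gives 1, but H = 0 — eliminated.
(C): at (0,0,0,0,1) it gives 0, but H = 1 — eliminated.
Only (D) survives; checking it on all 32 rows confirms it matches H.

D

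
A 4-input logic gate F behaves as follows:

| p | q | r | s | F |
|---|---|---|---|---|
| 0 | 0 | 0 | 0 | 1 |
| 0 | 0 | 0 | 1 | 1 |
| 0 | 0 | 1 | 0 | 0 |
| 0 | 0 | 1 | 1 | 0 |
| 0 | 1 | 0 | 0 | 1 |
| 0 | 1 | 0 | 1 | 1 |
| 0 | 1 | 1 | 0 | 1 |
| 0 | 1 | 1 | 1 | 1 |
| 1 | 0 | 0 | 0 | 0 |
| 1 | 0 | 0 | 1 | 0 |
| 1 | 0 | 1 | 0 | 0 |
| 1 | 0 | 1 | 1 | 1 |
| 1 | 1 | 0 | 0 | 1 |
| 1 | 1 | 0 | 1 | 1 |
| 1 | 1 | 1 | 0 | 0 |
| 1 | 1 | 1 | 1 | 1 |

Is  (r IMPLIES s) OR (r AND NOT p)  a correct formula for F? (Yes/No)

Test each input against both F and the formula:
  p=0, q=0, r=0, s=0: formula gives 1, F = 1 ✓
  p=0, q=0, r=0, s=1: formula gives 1, F = 1 ✓
  p=0, q=0, r=1, s=0: formula gives 1, but F = 0 ✗
Row (0,0,1,0) is a counterexample, so the formula is not equivalent to F.

No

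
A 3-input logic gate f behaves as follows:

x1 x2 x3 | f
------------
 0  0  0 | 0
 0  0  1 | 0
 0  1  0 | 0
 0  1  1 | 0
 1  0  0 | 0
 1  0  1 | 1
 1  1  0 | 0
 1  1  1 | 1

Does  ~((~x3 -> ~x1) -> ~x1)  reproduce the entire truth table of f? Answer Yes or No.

Yes

Evaluate ~((~x3 -> ~x1) -> ~x1) on each row and compare to f:
  x1=0, x2=0, x3=0: formula gives 0, f = 0 ✓
  x1=0, x2=0, x3=1: formula gives 0, f = 0 ✓
  x1=0, x2=1, x3=0: formula gives 0, f = 0 ✓
  x1=0, x2=1, x3=1: formula gives 0, f = 0 ✓
  x1=1, x2=0, x3=0: formula gives 0, f = 0 ✓
  …and likewise for the remaining 3 rows.
No disagreement on any input; they are logically equivalent.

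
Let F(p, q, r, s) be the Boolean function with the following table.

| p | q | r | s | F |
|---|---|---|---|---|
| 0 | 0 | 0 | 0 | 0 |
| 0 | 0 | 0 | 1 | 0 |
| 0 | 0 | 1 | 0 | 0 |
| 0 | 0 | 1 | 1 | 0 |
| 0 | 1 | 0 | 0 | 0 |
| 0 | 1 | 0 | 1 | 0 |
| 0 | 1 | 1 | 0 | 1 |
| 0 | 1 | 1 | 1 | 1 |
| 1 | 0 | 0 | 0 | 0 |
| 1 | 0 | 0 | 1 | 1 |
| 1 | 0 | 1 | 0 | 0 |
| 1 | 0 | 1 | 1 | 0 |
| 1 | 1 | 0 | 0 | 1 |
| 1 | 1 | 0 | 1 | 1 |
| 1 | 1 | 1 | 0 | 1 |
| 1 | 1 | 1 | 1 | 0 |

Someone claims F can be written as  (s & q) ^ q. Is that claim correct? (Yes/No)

No

Evaluate (s & q) ^ q on each row and compare to F:
  p=0, q=0, r=0, s=0: formula gives 0, F = 0 ✓
  p=0, q=0, r=0, s=1: formula gives 0, F = 0 ✓
  p=0, q=0, r=1, s=0: formula gives 0, F = 0 ✓
  p=0, q=0, r=1, s=1: formula gives 0, F = 0 ✓
  p=0, q=1, r=0, s=0: formula gives 1, but F = 0 ✗
Since they disagree at (0,1,0,0), the expression is not a correct formula for F.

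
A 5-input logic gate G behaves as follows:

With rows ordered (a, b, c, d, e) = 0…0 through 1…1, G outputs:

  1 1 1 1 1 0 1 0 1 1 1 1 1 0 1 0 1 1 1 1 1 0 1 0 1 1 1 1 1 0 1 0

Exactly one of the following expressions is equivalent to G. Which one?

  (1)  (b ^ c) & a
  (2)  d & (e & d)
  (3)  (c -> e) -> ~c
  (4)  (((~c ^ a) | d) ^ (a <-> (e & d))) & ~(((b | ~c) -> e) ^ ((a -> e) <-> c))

3

(1): at (0,0,0,0,0) it gives 0, but G = 1 — eliminated.
(2): at (0,0,0,0,0) it gives 0, but G = 1 — eliminated.
(4): at (0,0,0,0,0) it gives 0, but G = 1 — eliminated.
(3) is the remaining candidate, and it agrees with G on all 32 inputs.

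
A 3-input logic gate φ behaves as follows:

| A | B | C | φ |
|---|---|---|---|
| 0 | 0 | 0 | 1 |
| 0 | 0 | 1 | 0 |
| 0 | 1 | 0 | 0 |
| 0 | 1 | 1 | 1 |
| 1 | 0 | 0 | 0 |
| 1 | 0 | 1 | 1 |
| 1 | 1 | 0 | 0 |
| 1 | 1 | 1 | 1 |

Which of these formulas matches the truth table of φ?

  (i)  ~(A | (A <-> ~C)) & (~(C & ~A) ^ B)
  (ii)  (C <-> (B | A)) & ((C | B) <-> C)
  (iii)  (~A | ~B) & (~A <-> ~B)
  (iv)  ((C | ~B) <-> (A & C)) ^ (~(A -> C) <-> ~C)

(i): at (0,1,1) it gives 0, but φ = 1 — eliminated.
(iii): at (0,0,1) it gives 1, but φ = 0 — eliminated.
(iv): at (0,0,0) it gives 0, but φ = 1 — eliminated.
Only (ii) survives; checking it on all 8 rows confirms it matches φ.

ii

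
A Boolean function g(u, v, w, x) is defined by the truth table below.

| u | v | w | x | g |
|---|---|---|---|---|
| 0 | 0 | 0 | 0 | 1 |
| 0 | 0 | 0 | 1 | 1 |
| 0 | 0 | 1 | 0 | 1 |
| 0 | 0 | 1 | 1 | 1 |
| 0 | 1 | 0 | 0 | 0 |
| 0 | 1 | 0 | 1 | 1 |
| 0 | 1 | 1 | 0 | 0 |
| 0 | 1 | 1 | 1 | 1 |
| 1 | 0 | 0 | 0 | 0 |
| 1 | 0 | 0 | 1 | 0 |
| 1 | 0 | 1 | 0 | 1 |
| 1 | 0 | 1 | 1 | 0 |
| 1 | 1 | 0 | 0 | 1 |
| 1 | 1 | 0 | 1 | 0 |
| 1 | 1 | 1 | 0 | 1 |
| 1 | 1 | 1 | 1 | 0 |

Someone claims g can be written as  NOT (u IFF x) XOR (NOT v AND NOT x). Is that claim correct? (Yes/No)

Evaluate NOT (u IFF x) XOR (NOT v AND NOT x) on each row and compare to g:
  u=0, v=0, w=0, x=0: formula gives 1, g = 1 ✓
  u=0, v=0, w=0, x=1: formula gives 1, g = 1 ✓
  u=0, v=0, w=1, x=0: formula gives 1, g = 1 ✓
  u=0, v=0, w=1, x=1: formula gives 1, g = 1 ✓
  …
  u=1, v=0, w=1, x=0: formula gives 0, but g = 1 ✗
Since they disagree at (1,0,1,0), the expression is not a correct formula for g.

No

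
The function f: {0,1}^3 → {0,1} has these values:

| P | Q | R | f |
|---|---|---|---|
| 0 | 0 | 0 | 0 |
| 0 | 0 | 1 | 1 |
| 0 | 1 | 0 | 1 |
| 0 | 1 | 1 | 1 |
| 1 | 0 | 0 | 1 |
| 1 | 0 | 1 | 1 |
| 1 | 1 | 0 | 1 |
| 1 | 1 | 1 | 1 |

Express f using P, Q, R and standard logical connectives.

f is 0 on exactly one input, (0,0,0), whose minterm is ¬P·¬Q·¬R. So f is the negation of that single conjunction.

f(P, Q, R) = ¬((¬P ∧ ¬Q) ∧ ¬R)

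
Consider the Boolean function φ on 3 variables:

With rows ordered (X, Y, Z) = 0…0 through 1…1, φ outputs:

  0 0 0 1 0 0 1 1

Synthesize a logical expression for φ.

φ(X, Y, Z) = (((X' · Y) · Z) + ((X · Y) · Z')) + ((X · Y) · Z)

Collect the rows where φ=1 — (0,1,1), (1,1,0), (1,1,1) — and write one minterm per row: ¬X·Y·Z, X·Y·¬Z, X·Y·Z. Their union (logical OR) reproduces the table exactly.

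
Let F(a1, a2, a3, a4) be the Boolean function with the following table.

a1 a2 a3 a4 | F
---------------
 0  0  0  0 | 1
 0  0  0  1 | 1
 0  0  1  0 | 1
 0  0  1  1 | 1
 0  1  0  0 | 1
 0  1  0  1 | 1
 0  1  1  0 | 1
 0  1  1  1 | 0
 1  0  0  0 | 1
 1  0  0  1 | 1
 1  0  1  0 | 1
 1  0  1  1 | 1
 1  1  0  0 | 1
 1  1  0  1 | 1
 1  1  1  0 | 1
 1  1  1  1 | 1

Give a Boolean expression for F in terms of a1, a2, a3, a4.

F(a1, a2, a3, a4) = not (((not a1 and a2) and a3) and a4)

Only row (0,1,1,1) gives 0. So F is 1 everywhere except there — the complement of the minterm ¬a1·a2·a3·a4.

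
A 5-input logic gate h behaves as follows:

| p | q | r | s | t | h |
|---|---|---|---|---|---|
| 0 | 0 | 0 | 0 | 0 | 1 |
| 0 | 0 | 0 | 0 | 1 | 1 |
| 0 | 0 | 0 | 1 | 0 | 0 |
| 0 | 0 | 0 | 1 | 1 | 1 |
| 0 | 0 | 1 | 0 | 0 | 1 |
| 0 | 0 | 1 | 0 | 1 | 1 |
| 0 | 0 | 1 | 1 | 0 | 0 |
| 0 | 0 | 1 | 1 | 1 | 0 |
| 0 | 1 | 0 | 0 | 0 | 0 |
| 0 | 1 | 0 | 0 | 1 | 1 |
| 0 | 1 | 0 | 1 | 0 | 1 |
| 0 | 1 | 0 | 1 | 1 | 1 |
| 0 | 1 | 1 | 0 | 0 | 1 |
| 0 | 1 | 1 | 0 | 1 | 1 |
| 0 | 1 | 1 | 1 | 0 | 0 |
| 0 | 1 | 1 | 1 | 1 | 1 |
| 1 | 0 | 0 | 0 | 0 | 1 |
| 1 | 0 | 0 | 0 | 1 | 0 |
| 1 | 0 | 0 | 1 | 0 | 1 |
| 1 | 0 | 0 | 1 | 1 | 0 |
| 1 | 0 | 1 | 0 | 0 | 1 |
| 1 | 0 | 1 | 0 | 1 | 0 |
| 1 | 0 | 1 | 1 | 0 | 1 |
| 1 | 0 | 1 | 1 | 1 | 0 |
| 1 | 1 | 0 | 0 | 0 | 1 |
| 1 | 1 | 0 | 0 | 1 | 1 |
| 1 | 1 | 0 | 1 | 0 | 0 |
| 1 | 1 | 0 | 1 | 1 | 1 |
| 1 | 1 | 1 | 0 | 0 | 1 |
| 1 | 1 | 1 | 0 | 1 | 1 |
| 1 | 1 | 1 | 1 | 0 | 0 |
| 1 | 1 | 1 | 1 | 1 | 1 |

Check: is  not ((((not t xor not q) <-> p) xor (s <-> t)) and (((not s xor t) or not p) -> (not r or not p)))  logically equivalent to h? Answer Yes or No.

No

Check the formula against h row by row:
  p=0, q=0, r=0, s=0, t=0: formula gives 1, h = 1 ✓
  p=0, q=0, r=0, s=0, t=1: formula gives 1, h = 1 ✓
  p=0, q=0, r=0, s=1, t=0: formula gives 0, h = 0 ✓
  p=0, q=0, r=0, s=1, t=1: formula gives 0, but h = 1 ✗
Since they disagree at (0,0,0,1,1), the expression is not a correct formula for h.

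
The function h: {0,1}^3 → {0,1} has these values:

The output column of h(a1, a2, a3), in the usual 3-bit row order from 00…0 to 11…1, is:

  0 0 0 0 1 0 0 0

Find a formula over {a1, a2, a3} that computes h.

h(a1, a2, a3) = (a1 ∧ ¬a2) ∧ ¬a3

Only row (1,0,0) gives 1. That row's minterm a1·¬a2·¬a3 is h directly.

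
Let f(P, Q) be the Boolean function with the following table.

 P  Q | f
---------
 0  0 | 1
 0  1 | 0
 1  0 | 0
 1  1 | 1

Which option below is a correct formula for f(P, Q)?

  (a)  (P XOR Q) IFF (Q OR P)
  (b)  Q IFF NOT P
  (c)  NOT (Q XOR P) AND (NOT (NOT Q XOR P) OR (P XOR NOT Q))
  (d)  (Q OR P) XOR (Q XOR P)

c

(a) disagrees with f on (0,1) (formula → 1, table → 0); rule it out.
(b) disagrees with f on (0,0) (formula → 0, table → 1); rule it out.
(d) disagrees with f on (0,0) (formula → 0, table → 1); rule it out.
That leaves (c). Evaluating it on every row reproduces the table of f exactly.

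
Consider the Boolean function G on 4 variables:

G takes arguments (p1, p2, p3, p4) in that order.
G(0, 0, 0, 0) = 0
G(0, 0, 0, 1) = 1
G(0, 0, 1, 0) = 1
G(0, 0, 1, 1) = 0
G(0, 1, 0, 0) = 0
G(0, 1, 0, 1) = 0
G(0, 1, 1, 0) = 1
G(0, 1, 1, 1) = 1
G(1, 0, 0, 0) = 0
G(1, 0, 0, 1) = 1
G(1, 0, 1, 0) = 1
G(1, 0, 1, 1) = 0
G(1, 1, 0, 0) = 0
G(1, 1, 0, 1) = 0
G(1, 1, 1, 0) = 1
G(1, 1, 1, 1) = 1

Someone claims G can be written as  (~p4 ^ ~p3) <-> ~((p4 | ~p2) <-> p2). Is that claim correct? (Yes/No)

Yes

Test each input against both G and the formula:
  p1=0, p2=0, p3=0, p4=0: formula gives 0, G = 0 ✓
  p1=0, p2=0, p3=0, p4=1: formula gives 1, G = 1 ✓
  p1=0, p2=0, p3=1, p4=0: formula gives 1, G = 1 ✓
  p1=0, p2=0, p3=1, p4=1: formula gives 0, G = 0 ✓
  … (the remaining 12 rows also agree.)
Every row agrees, so the formula is equivalent.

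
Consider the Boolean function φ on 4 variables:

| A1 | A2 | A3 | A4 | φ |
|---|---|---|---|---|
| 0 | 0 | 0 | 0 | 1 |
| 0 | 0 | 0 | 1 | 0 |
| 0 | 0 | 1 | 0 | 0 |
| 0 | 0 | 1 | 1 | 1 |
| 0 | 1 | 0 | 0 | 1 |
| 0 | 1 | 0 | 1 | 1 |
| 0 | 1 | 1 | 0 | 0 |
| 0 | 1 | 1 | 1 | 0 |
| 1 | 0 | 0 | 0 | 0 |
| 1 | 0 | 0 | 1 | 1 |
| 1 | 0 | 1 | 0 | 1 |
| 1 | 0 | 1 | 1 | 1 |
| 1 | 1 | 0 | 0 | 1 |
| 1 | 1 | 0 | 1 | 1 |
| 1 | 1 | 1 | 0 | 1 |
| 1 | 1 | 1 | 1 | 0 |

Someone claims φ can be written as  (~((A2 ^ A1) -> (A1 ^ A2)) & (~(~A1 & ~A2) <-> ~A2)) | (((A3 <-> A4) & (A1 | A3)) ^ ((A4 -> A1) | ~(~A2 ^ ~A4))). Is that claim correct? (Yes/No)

No

Test each input against both φ and the formula:
  A1=0, A2=0, A3=0, A4=0: formula gives 1, φ = 1 ✓
  A1=0, A2=0, A3=0, A4=1: formula gives 0, φ = 0 ✓
  A1=0, A2=0, A3=1, A4=0: formula gives 1, but φ = 0 ✗
A single disagreement suffices: at (0,0,1,0) they differ, so the formula does not compute φ.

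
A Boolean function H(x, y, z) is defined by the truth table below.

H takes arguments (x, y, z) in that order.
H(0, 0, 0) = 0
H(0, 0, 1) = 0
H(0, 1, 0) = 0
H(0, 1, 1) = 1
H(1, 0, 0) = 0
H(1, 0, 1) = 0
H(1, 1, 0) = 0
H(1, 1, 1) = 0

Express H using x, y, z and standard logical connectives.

H(x, y, z) = (~x & y) & z

H is 1 on exactly one input, (0,1,1), whose minterm is ¬x·y·z. So H is just that conjunction.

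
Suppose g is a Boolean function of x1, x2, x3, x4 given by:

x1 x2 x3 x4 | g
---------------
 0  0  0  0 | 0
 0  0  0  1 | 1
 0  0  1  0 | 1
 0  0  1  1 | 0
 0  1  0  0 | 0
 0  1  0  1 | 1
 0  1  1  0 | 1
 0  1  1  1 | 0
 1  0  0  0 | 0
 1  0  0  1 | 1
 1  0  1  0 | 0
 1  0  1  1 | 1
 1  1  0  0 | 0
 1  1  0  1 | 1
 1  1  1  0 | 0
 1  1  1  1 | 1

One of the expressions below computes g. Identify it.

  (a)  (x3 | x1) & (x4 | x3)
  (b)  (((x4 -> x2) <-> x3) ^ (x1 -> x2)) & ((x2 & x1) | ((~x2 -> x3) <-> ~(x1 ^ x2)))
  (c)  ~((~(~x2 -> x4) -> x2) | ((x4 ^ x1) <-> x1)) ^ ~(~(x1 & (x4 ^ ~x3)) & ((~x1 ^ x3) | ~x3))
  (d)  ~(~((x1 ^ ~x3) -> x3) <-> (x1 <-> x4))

d

(a) fails at (0,0,0,1): the formula yields 0, g is 1.
(b) fails at (0,0,0,1): the formula yields 0, g is 1.
(c) fails at (0,0,0,1): the formula yields 0, g is 1.
That leaves (d). Evaluating it on every row reproduces the table of g exactly.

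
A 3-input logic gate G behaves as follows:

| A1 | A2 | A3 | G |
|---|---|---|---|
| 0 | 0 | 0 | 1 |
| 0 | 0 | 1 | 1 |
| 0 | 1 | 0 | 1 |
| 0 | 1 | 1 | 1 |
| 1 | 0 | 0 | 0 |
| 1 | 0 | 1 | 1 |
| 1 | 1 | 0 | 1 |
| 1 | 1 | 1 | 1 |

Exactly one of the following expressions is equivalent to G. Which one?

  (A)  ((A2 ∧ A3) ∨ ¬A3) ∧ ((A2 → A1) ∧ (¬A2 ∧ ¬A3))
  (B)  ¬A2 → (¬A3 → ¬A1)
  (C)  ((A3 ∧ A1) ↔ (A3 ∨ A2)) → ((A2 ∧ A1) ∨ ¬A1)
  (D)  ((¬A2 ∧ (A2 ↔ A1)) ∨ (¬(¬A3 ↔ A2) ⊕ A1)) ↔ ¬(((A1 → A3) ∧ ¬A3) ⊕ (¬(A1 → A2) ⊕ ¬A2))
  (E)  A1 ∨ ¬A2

(A) disagrees with G on (0,0,1) (formula → 0, table → 1); rule it out.
(C) disagrees with G on (1,0,1) (formula → 0, table → 1); rule it out.
(D) disagrees with G on (0,0,1) (formula → 0, table → 1); rule it out.
(E) disagrees with G on (0,1,0) (formula → 0, table → 1); rule it out.
Only (B) survives; checking it on all 8 rows confirms it matches G.

B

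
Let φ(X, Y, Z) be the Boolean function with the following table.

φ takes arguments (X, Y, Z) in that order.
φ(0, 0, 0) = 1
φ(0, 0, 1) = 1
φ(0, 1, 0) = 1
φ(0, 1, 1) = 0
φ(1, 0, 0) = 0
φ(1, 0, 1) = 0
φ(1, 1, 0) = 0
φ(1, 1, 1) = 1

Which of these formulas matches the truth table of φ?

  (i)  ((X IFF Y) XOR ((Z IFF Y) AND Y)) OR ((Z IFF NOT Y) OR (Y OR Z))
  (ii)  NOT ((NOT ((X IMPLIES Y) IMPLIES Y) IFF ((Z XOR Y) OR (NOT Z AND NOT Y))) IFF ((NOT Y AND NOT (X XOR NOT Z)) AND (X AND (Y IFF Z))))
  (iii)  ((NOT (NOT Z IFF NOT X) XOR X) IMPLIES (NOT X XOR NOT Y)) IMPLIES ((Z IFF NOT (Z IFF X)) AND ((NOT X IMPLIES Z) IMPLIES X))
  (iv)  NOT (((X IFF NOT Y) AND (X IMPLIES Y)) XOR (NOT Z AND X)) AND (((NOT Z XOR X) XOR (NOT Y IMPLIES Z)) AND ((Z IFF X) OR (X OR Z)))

iii

(i) fails at (0,1,1): the formula yields 1, φ is 0.
(ii) fails at (0,1,0): the formula yields 0, φ is 1.
(iv) fails at (0,1,0): the formula yields 0, φ is 1.
Only (iii) survives; checking it on all 8 rows confirms it matches φ.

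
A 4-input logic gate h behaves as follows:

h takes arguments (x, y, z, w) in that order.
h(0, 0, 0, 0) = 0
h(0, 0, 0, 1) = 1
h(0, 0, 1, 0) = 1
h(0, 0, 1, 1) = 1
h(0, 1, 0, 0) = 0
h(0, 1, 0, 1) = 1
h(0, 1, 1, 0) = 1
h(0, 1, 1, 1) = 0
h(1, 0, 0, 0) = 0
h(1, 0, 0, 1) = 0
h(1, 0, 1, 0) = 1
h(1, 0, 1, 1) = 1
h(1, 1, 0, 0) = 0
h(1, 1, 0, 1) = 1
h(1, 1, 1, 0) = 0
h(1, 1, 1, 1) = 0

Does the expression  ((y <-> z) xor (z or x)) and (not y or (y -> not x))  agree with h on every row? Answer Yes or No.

No

Check the formula against h row by row:
  x=0, y=0, z=0, w=0: formula gives 1, but h = 0 ✗
Row (0,0,0,0) is a counterexample, so the formula is not equivalent to h.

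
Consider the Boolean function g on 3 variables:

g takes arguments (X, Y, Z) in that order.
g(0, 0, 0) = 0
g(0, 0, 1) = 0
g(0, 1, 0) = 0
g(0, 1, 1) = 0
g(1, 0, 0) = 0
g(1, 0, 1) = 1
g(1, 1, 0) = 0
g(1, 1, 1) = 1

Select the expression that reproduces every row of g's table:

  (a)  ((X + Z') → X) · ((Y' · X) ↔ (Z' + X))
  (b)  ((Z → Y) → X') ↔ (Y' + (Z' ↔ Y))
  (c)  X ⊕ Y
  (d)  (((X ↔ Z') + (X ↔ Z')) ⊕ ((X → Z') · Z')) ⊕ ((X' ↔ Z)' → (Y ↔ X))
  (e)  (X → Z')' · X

e

(a) fails at (0,0,1): the formula yields 1, g is 0.
(b) fails at (0,0,0): the formula yields 1, g is 0.
(c) fails at (0,1,0): the formula yields 1, g is 0.
(d) fails at (0,1,0): the formula yields 1, g is 0.
(e) is the remaining candidate, and it agrees with g on all 8 inputs.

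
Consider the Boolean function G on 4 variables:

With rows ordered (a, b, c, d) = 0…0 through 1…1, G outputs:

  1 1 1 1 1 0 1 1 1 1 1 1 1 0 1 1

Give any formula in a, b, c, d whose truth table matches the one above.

G(a, b, c, d) = NOT ((((NOT a AND b) AND NOT c) AND d) OR (((a AND b) AND NOT c) AND d))

G is 0 on only 2 rows — (0,1,0,1), (1,1,0,1). Writing each as a minterm (¬a·b·¬c·d, a·b·¬c·d) and OR-ing them characterizes exactly where G=0, so G is the negation of that disjunction.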